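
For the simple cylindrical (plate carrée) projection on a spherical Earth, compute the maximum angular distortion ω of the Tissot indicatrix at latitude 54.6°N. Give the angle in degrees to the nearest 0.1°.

For the equirectangular projection with φ₀ = 0 (plate carrée), h = 1 along meridians and k = sec φ along parallels.
At 54.6°: h = 1.000, k = 1.726; principal scales a = 1.726, b = 1.000.
sin(ω/2) = (a − b)/(a + b) = 0.7263/2.726 = 0.2664, so ω = 2 arcsin(0.2664) ≈ 30.9°.

30.9°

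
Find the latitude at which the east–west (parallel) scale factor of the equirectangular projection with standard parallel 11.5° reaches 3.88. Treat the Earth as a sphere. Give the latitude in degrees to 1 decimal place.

With standard parallel φ₀ = 11.5°, the equirectangular projection gives x = Rλ cos φ₀, y = Rφ, so h = 1 and k = cos 11.5° / cos φ.
k = cos φ₀ / cos φ = 3.88  ⇒  cos φ = cos 11.5° / 3.88 = 0.2526.
φ = arccos(0.2526) ≈ 75.4°.

75.4°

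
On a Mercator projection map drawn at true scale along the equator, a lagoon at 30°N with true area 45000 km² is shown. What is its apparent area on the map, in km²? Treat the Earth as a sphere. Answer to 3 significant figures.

60000 km²

The Mercator projection is conformal; its linear scale factor is the same in every direction and equals sec φ = 1/cos φ.
Areal scale = k² = sec²φ = 1/cos²(30°) = 1/0.8660² = 1.333.
Apparent area = 45000 × 1.333 ≈ 60000 km².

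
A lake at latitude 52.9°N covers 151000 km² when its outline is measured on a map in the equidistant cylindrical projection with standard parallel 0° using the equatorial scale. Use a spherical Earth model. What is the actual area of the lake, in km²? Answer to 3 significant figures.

91100 km²

Plate carrée maps x = Rλ, y = Rφ. The meridian scale is h = 1 and the parallel scale is k = 1/cos φ = sec φ.
Areal scale = h·k = 1 × sec φ; at 52.9°, h = 1.000, k = 1.658, so h·k = 1.658.
True area = apparent / (areal scale) = 151000 / 1.658 ≈ 91100 km².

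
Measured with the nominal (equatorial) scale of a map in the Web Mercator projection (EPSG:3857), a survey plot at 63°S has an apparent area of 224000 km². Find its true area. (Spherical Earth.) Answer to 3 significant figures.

Mercator is conformal, so the point scale is isotropic: h = k = sec φ = 1/cos φ.
Areal scale = k² = sec²φ = 1/cos²(63°) = 1/0.4540² = 4.852.
True area = apparent / (areal scale) = 224000 / 4.852 ≈ 46200 km².

46200 km²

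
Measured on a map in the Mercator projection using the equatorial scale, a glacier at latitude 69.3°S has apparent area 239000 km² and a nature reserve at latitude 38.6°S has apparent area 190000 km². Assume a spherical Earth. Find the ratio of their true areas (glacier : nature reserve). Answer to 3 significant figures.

Since Mercator area scale is 1/cos²φ, the true area equals the apparent area multiplied by cos²φ.
True area of glacier: 239000 × cos²(69.3°) = 239000 × 0.1249 = 29860 km².
True area of nature reserve: 190000 × cos²(38.6°) = 190000 × 0.6108 = 116000 km².
Ratio = 29860 / 116000 ≈ 0.257.

0.257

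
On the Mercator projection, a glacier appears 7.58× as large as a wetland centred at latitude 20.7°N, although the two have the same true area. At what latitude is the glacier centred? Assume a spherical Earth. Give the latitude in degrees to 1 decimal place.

For equal true areas on Mercator, apparent areas scale as sec²φ, so the ratio is cos²φ₂ / cos²φ₁.
cos²φ₂ / cos²φ₁ = 7.58  ⇒  cos φ₁ = cos 20.7° / √7.58 = 0.9354/2.753 = 0.3398.
φ₁ = arccos(0.3398) ≈ 70.1°.

70.1°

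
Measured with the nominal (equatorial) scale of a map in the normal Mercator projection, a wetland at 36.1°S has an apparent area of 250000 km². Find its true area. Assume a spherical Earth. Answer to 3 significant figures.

163000 km²

The Mercator projection is conformal; its linear scale factor is the same in every direction and equals sec φ = 1/cos φ.
Areal scale = k² = sec²φ = 1/cos²(36.1°) = 1/0.8080² = 1.532.
True area = apparent / (areal scale) = 250000 / 1.532 ≈ 163000 km².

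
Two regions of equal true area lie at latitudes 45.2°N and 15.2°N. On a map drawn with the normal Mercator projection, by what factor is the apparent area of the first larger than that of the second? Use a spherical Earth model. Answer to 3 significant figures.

Mercator areal scale is sec²φ.
At 45.2°: sec²(45.2°) = 1/0.7046² = 2.014.
At 15.2°: sec²(15.2°) = 1/0.9650² = 1.074.
Ratio = 2.014/1.074 = cos²(15.2°)/cos²(45.2°) ≈ 1.88.

1.88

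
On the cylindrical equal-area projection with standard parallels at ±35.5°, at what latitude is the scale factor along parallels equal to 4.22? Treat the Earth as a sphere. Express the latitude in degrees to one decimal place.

78.9°

Cylindrical equal-area (φ₀ = 35.5°): h = cos φ / cos 35.5° along meridians, k = cos 35.5° / cos φ along parallels; h·k = 1.
k = cos φ₀ / cos φ = 4.22  ⇒  cos φ = cos 35.5° / 4.22 = 0.1929.
φ = arccos(0.1929) ≈ 78.9°.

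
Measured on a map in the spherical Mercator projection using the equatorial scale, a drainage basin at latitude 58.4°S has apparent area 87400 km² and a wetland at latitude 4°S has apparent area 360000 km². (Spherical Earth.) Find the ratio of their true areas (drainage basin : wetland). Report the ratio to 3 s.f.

Since Mercator area scale is 1/cos²φ, the true area equals the apparent area multiplied by cos²φ.
True area of drainage basin: 87400 × cos²(58.4°) = 87400 × 0.2746 = 24000 km².
True area of wetland: 360000 × cos²(4°) = 360000 × 0.9951 = 358200 km².
Ratio = 24000 / 358200 ≈ 0.0670.

0.0670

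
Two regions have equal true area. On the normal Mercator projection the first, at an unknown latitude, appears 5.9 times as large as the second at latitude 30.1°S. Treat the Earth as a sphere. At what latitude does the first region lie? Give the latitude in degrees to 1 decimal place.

Mercator areal scale is sec²φ, so apparent-area ratio = sec²φ₁ / sec²φ₂ = cos²φ₂ / cos²φ₁.
cos²φ₂ / cos²φ₁ = 5.9  ⇒  cos φ₁ = cos 30.1° / √5.9 = 0.8652/2.429 = 0.3562.
φ₁ = arccos(0.3562) ≈ 69.1°.

69.1°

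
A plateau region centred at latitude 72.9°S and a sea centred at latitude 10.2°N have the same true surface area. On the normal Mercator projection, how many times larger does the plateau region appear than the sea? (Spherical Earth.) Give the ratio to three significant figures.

11.2

Mercator is conformal with k = sec φ, so areal scale = k² = sec²φ.
At 72.9°: sec²(72.9°) = 1/0.2940² = 11.57.
At 10.2°: sec²(10.2°) = 1/0.9842² = 1.032.
Ratio = 11.57/1.032 = cos²(10.2°)/cos²(72.9°) ≈ 11.2.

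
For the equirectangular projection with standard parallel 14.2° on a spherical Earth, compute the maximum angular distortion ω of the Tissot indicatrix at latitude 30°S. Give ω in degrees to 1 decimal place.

With standard parallel φ₀ = 14.2°, the equirectangular projection gives x = Rλ cos φ₀, y = Rφ, so h = 1 and k = cos 14.2° / cos φ.
At 30°: h = 1.000, k = 1.119; principal scales a = 1.119, b = 1.000.
sin(ω/2) = (a − b)/(a + b) = 0.1194/2.119 = 0.05635, so ω = 2 arcsin(0.05635) ≈ 6.5°.

6.5°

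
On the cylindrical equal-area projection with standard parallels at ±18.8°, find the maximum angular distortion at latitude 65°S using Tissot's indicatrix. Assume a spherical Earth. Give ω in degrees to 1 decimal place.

For cylindrical equal-area with standard parallel φ₀, h = cos φ / cos φ₀ and k = cos φ₀ / cos φ, so h·k = 1.
At 65°: h = 0.4464, k = 2.240; principal scales a = 2.240, b = 0.4464.
sin(ω/2) = (a − b)/(a + b) = 1.794/2.686 = 0.6676, so ω = 2 arcsin(0.6676) ≈ 83.8°.

83.8°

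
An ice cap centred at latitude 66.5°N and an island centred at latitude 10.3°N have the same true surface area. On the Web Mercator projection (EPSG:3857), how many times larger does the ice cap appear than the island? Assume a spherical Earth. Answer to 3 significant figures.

On Mercator, area is exaggerated by sec²φ = 1/cos²φ.
At 66.5°: sec²(66.5°) = 1/0.3987² = 6.289.
At 10.3°: sec²(10.3°) = 1/0.9839² = 1.033.
Ratio = 6.289/1.033 = cos²(10.3°)/cos²(66.5°) ≈ 6.09.

6.09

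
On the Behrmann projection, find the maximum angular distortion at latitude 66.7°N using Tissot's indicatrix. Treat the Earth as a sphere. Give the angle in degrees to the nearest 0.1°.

Behrmann is a cylindrical equal-area projection with standard parallels at ±30°. A cylindrical equal-area projection with standard parallel φ₀ has meridian scale h = cos φ / cos φ₀ and parallel scale k = cos φ₀ / cos φ (so areas are preserved, h·k = 1).
At 66.7°: h = 0.4567, k = 2.189; principal scales a = 2.189, b = 0.4567.
sin(ω/2) = (a − b)/(a + b) = 1.733/2.646 = 0.6548, so ω = 2 arcsin(0.6548) ≈ 81.8°.

81.8°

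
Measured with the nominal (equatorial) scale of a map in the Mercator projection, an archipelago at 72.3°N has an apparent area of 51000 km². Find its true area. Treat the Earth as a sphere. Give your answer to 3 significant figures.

The Mercator projection is conformal; its linear scale factor is the same in every direction and equals sec φ = 1/cos φ.
Areal scale = k² = sec²φ = 1/cos²(72.3°) = 1/0.3040² = 10.82.
True area = apparent / (areal scale) = 51000 / 10.82 ≈ 4710 km².

4710 km²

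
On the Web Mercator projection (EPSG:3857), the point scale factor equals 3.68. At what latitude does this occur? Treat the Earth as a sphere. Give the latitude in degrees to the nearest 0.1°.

Mercator scale is k = sec φ = 1/cos φ.
1/cos φ = 3.68  ⇒  cos φ = 0.2717  ⇒  φ = arccos(0.2717) ≈ 74.2°.

74.2°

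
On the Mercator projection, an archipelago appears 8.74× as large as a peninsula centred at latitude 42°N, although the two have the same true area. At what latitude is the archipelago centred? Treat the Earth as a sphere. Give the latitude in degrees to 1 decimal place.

For equal true areas on Mercator, apparent areas scale as sec²φ, so the ratio is cos²φ₂ / cos²φ₁.
cos²φ₂ / cos²φ₁ = 8.74  ⇒  cos φ₁ = cos 42° / √8.74 = 0.7431/2.956 = 0.2514.
φ₁ = arccos(0.2514) ≈ 75.4°.

75.4°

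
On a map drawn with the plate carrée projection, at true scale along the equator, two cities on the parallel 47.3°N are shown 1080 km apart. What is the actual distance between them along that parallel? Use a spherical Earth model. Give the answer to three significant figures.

732 km

For the equirectangular projection with φ₀ = 0 (plate carrée), h = 1 along meridians and k = sec φ along parallels.
Along the parallel at 47.3°, map distances are exaggerated by k = sec 47.3° = 1.475.
True distance = 1080 / 1.475 = 1080 × cos 47.3° ≈ 732 km.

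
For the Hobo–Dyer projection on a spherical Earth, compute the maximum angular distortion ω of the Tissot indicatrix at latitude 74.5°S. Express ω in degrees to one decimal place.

Hobo–Dyer is a cylindrical equal-area projection with standard parallels at ±37.5°. For cylindrical equal-area with standard parallel φ₀, h = cos φ / cos φ₀ and k = cos φ₀ / cos φ, so h·k = 1.
At 74.5°: h = 0.3368, k = 2.969; principal scales a = 2.969, b = 0.3368.
sin(ω/2) = (a − b)/(a + b) = 2.632/3.306 = 0.7962, so ω = 2 arcsin(0.7962) ≈ 105.5°.

105.5°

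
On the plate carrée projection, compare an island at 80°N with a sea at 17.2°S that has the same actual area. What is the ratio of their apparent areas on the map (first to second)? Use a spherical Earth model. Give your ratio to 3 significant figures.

Plate carrée maps x = Rλ, y = Rφ. The meridian scale is h = 1 and the parallel scale is k = 1/cos φ = sec φ.
Areal scale at 80°: h·k = 1.000 × 5.759 = 5.759.
Areal scale at 17.2°: h·k = 1.000 × 1.047 = 1.047.
Ratio = 5.759/1.047 ≈ 5.50.

5.50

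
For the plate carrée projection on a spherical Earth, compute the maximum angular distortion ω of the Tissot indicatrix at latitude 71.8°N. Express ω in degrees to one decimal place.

For the equirectangular projection with φ₀ = 0 (plate carrée), h = 1 along meridians and k = sec φ along parallels.
At 71.8°: h = 1.000, k = 3.202; principal scales a = 3.202, b = 1.000.
sin(ω/2) = (a − b)/(a + b) = 2.202/4.202 = 0.5240, so ω = 2 arcsin(0.5240) ≈ 63.2°.

63.2°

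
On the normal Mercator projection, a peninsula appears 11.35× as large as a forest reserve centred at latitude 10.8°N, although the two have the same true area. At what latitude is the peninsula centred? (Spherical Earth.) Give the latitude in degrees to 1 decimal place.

73.0°

For equal true areas on Mercator, apparent areas scale as sec²φ, so the ratio is cos²φ₂ / cos²φ₁.
cos²φ₂ / cos²φ₁ = 11.35  ⇒  cos φ₁ = cos 10.8° / √11.35 = 0.9823/3.369 = 0.2916.
φ₁ = arccos(0.2916) ≈ 73.0°.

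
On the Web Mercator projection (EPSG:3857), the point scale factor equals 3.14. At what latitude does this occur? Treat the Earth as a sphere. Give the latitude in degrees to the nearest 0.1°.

Mercator scale is k = sec φ = 1/cos φ.
1/cos φ = 3.14  ⇒  cos φ = 0.3185  ⇒  φ = arccos(0.3185) ≈ 71.4°.

71.4°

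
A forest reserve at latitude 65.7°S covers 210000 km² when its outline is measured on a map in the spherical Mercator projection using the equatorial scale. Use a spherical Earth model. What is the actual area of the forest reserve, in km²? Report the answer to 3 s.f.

The Mercator projection is conformal; its linear scale factor is the same in every direction and equals sec φ = 1/cos φ.
Areal scale = k² = sec²φ = 1/cos²(65.7°) = 1/0.4115² = 5.905.
True area = apparent / (areal scale) = 210000 / 5.905 ≈ 35600 km².

35600 km²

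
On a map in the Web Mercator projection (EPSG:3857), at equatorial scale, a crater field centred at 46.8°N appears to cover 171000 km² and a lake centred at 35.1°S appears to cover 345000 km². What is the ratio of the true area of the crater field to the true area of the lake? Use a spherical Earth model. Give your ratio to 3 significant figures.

Since Mercator area scale is 1/cos²φ, the true area equals the apparent area multiplied by cos²φ.
True area of crater field: 171000 × cos²(46.8°) = 171000 × 0.4686 = 80130 km².
True area of lake: 345000 × cos²(35.1°) = 345000 × 0.6694 = 230900 km².
Ratio = 80130 / 230900 ≈ 0.347.

0.347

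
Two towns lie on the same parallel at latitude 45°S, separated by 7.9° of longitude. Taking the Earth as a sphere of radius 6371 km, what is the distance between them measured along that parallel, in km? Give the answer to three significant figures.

621 km

Arc length along a parallel = R cos φ · Δλ (with Δλ in radians).
= 6371 × cos 45° × (7.9° × π/180) = 6371 × 0.7071 × 0.1379 ≈ 621 km.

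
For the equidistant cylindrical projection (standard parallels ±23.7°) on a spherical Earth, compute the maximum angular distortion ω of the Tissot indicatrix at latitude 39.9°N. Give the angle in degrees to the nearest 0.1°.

The equidistant cylindrical projection with φ₀ = 23.7° has h = 1 (meridians true) and k = cos φ₀ / cos φ along parallels.
At 39.9°: h = 1.000, k = 1.194; principal scales a = 1.194, b = 1.000.
sin(ω/2) = (a − b)/(a + b) = 0.1936/2.194 = 0.08824, so ω = 2 arcsin(0.08824) ≈ 10.1°.

10.1°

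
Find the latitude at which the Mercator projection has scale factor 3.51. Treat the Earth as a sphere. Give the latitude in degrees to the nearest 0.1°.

73.4°

Mercator scale is k = sec φ = 1/cos φ.
1/cos φ = 3.51  ⇒  cos φ = 0.2849  ⇒  φ = arccos(0.2849) ≈ 73.4°.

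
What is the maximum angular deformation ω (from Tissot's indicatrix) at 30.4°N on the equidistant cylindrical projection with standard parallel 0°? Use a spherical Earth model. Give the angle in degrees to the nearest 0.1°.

In the plate carrée (x = Rλ, y = Rφ), meridians are true-scale (h = 1) and parallels are stretched by k = sec φ.
At 30.4°: h = 1.000, k = 1.159; principal scales a = 1.159, b = 1.000.
sin(ω/2) = (a − b)/(a + b) = 0.1594/2.159 = 0.07382, so ω = 2 arcsin(0.07382) ≈ 8.5°.

8.5°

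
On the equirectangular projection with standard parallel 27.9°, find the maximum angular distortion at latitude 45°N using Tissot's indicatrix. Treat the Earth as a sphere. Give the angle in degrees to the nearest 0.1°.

12.8°

The equidistant cylindrical projection with φ₀ = 27.9° has h = 1 (meridians true) and k = cos φ₀ / cos φ along parallels.
At 45°: h = 1.000, k = 1.250; principal scales a = 1.250, b = 1.000.
sin(ω/2) = (a − b)/(a + b) = 0.2498/2.250 = 0.1110, so ω = 2 arcsin(0.1110) ≈ 12.8°.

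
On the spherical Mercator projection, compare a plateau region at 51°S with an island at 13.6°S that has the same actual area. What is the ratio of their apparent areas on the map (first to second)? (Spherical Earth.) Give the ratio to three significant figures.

2.39

Mercator is conformal with k = sec φ, so areal scale = k² = sec²φ.
At 51°: sec²(51°) = 1/0.6293² = 2.525.
At 13.6°: sec²(13.6°) = 1/0.9720² = 1.059.
Ratio = 2.525/1.059 = cos²(13.6°)/cos²(51°) ≈ 2.39.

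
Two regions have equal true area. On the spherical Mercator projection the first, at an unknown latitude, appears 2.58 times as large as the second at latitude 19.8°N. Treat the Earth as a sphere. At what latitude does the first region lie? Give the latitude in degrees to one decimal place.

54.1°

For equal true areas on Mercator, apparent areas scale as sec²φ, so the ratio is cos²φ₂ / cos²φ₁.
cos²φ₂ / cos²φ₁ = 2.58  ⇒  cos φ₁ = cos 19.8° / √2.58 = 0.9409/1.606 = 0.5858.
φ₁ = arccos(0.5858) ≈ 54.1°.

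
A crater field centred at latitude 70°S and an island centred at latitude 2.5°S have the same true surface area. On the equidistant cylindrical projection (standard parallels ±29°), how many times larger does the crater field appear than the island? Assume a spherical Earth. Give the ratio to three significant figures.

2.92

With standard parallel φ₀ = 29°, the equirectangular projection gives x = Rλ cos φ₀, y = Rφ, so h = 1 and k = cos 29° / cos φ.
Areal scale at 70°: h·k = 1.000 × 2.557 = 2.557.
Areal scale at 2.5°: h·k = 1.000 × 0.8755 = 0.8755.
Ratio = 2.557/0.8755 ≈ 2.92.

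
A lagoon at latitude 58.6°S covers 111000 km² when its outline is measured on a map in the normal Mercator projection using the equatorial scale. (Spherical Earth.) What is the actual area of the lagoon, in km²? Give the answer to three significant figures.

30100 km²

The Mercator projection is conformal; its linear scale factor is the same in every direction and equals sec φ = 1/cos φ.
Areal scale = k² = sec²φ = 1/cos²(58.6°) = 1/0.5210² = 3.684.
True area = apparent / (areal scale) = 111000 / 3.684 ≈ 30100 km².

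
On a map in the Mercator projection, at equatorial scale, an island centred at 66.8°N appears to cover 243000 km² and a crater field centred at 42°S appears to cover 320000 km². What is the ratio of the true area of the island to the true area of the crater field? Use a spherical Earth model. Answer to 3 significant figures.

0.213

On Mercator the areal scale is sec²φ, so true area = apparent × cos²φ.
True area of island: 243000 × cos²(66.8°) = 243000 × 0.1552 = 37710 km².
True area of crater field: 320000 × cos²(42°) = 320000 × 0.5523 = 176700 km².
Ratio = 37710 / 176700 ≈ 0.213.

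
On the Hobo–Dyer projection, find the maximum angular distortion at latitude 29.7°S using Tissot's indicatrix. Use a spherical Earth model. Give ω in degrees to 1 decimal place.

10.4°

Hobo–Dyer is a cylindrical equal-area projection with standard parallels at ±37.5°. Cylindrical equal-area (φ₀ = 37.5°): h = cos φ / cos 37.5° along meridians, k = cos 37.5° / cos φ along parallels; h·k = 1.
At 29.7°: h = 1.095, k = 0.9133; principal scales a = 1.095, b = 0.9133.
sin(ω/2) = (a − b)/(a + b) = 0.1815/2.008 = 0.09040, so ω = 2 arcsin(0.09040) ≈ 10.4°.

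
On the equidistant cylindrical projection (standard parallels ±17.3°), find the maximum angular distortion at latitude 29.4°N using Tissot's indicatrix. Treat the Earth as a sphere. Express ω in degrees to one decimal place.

5.2°

In the equirectangular projection with standard parallel φ₀ = 17.3° (x = Rλ cos φ₀, y = Rφ), meridians are true-scale (h = 1) and the parallel scale is k = cos φ₀ / cos φ.
At 29.4°: h = 1.000, k = 1.096; principal scales a = 1.096, b = 1.000.
sin(ω/2) = (a − b)/(a + b) = 0.09590/2.096 = 0.04575, so ω = 2 arcsin(0.04575) ≈ 5.2°.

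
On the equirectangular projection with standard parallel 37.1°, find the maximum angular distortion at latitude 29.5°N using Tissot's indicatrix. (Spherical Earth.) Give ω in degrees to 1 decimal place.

In the equirectangular projection with standard parallel φ₀ = 37.1° (x = Rλ cos φ₀, y = Rφ), meridians are true-scale (h = 1) and the parallel scale is k = cos φ₀ / cos φ.
At 29.5°: h = 1.000, k = 0.9164; principal scales a = 1.000, b = 0.9164.
sin(ω/2) = (a − b)/(a + b) = 0.08361/1.916 = 0.04363, so ω = 2 arcsin(0.04363) ≈ 5.0°.

5.0°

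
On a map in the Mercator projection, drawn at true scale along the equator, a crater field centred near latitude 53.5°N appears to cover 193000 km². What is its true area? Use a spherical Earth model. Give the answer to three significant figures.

68300 km²

Mercator is conformal, so the point scale is isotropic: h = k = sec φ = 1/cos φ.
Areal scale = k² = sec²φ = 1/cos²(53.5°) = 1/0.5948² = 2.826.
True area = apparent / (areal scale) = 193000 / 2.826 ≈ 68300 km².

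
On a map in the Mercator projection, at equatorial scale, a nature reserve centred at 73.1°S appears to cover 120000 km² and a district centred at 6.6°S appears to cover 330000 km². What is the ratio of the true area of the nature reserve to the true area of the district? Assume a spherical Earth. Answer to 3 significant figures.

0.0311

Since Mercator area scale is 1/cos²φ, the true area equals the apparent area multiplied by cos²φ.
True area of nature reserve: 120000 × cos²(73.1°) = 120000 × 0.08451 = 10140 km².
True area of district: 330000 × cos²(6.6°) = 330000 × 0.9868 = 325600 km².
Ratio = 10140 / 325600 ≈ 0.0311.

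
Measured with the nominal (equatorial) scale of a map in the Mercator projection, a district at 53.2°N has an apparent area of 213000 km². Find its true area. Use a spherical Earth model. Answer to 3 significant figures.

76400 km²

The Mercator projection is conformal; its linear scale factor is the same in every direction and equals sec φ = 1/cos φ.
Areal scale = k² = sec²φ = 1/cos²(53.2°) = 1/0.5990² = 2.787.
True area = apparent / (areal scale) = 213000 / 2.787 ≈ 76400 km².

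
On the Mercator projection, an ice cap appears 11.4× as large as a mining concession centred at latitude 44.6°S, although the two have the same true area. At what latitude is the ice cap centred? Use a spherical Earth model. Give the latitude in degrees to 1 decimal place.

77.8°

Mercator areal scale is sec²φ, so apparent-area ratio = sec²φ₁ / sec²φ₂ = cos²φ₂ / cos²φ₁.
cos²φ₂ / cos²φ₁ = 11.4  ⇒  cos φ₁ = cos 44.6° / √11.4 = 0.7120/3.376 = 0.2109.
φ₁ = arccos(0.2109) ≈ 77.8°.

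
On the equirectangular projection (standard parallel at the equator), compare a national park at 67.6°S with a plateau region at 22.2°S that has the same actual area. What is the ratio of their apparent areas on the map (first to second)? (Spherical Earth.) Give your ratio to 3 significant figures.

2.43

For the equirectangular projection with φ₀ = 0 (plate carrée), h = 1 along meridians and k = sec φ along parallels.
Areal scale at 67.6°: h·k = 1.000 × 2.624 = 2.624.
Areal scale at 22.2°: h·k = 1.000 × 1.080 = 1.080.
Ratio = 2.624/1.080 ≈ 2.43.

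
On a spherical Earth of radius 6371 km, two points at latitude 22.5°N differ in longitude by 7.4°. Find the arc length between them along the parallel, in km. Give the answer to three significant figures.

Arc length along a parallel = R cos φ · Δλ (with Δλ in radians).
= 6371 × cos 22.5° × (7.4° × π/180) = 6371 × 0.9239 × 0.1292 ≈ 760 km.

760 km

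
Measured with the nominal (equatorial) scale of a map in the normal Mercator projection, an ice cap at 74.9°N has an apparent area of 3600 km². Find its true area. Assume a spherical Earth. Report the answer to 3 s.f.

For Mercator, h = k = sec φ (a conformal cylindrical projection has a single point scale, 1/cos φ).
Areal scale = k² = sec²φ = 1/cos²(74.9°) = 1/0.2605² = 14.74.
True area = apparent / (areal scale) = 3600 / 14.74 ≈ 244 km².

244 km²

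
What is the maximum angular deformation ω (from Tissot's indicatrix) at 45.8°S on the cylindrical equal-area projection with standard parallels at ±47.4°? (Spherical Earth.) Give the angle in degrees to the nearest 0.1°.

3.4°

Cylindrical equal-area (φ₀ = 47.4°): h = cos φ / cos 47.4° along meridians, k = cos 47.4° / cos φ along parallels; h·k = 1.
At 45.8°: h = 1.030, k = 0.9709; principal scales a = 1.030, b = 0.9709.
sin(ω/2) = (a − b)/(a + b) = 0.05908/2.001 = 0.02953, so ω = 2 arcsin(0.02953) ≈ 3.4°.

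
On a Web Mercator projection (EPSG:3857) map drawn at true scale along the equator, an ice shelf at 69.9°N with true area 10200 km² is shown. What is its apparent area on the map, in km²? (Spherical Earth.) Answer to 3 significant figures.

The Mercator projection is conformal; its linear scale factor is the same in every direction and equals sec φ = 1/cos φ.
Areal scale = k² = sec²φ = 1/cos²(69.9°) = 1/0.3437² = 8.467.
Apparent area = 10200 × 8.467 ≈ 86400 km².

86400 km²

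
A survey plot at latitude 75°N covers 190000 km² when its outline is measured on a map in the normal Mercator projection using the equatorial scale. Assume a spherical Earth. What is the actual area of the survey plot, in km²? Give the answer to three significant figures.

Mercator is conformal, so the point scale is isotropic: h = k = sec φ = 1/cos φ.
Areal scale = k² = sec²φ = 1/cos²(75°) = 1/0.2588² = 14.93.
True area = apparent / (areal scale) = 190000 / 14.93 ≈ 12700 km².

12700 km²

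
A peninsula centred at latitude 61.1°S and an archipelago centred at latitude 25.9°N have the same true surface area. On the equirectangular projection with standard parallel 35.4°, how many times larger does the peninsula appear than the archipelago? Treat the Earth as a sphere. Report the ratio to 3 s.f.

1.86

In the equirectangular projection with standard parallel φ₀ = 35.4° (x = Rλ cos φ₀, y = Rφ), meridians are true-scale (h = 1) and the parallel scale is k = cos φ₀ / cos φ.
Areal scale at 61.1°: h·k = 1.000 × 1.687 = 1.687.
Areal scale at 25.9°: h·k = 1.000 × 0.9061 = 0.9061.
Ratio = 1.687/0.9061 ≈ 1.86.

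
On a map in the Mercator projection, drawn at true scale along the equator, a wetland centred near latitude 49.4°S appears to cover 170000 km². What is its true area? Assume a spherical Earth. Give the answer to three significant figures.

72000 km²

The Mercator projection is conformal; its linear scale factor is the same in every direction and equals sec φ = 1/cos φ.
Areal scale = k² = sec²φ = 1/cos²(49.4°) = 1/0.6508² = 2.361.
True area = apparent / (areal scale) = 170000 / 2.361 ≈ 72000 km².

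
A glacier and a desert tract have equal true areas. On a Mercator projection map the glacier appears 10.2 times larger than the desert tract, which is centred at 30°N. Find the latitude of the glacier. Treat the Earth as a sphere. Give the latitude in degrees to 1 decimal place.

74.3°

On Mercator, (apparent₁)/(apparent₂) = sec²φ₁ / sec²φ₂ when true areas are equal.
cos²φ₂ / cos²φ₁ = 10.2  ⇒  cos φ₁ = cos 30° / √10.2 = 0.8660/3.194 = 0.2712.
φ₁ = arccos(0.2712) ≈ 74.3°.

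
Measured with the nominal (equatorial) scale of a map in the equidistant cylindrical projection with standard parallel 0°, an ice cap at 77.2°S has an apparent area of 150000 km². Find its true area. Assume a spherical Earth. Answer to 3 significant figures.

33200 km²

In the plate carrée (x = Rλ, y = Rφ), meridians are true-scale (h = 1) and parallels are stretched by k = sec φ.
Areal scale = h·k = 1 × sec φ; at 77.2°, h = 1.000, k = 4.514, so h·k = 4.514.
True area = apparent / (areal scale) = 150000 / 4.514 ≈ 33200 km².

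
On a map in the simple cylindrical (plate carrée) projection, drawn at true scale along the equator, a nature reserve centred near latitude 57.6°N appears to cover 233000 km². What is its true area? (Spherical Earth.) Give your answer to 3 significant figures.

Plate carrée maps x = Rλ, y = Rφ. The meridian scale is h = 1 and the parallel scale is k = 1/cos φ = sec φ.
Areal scale = h·k = 1 × sec φ; at 57.6°, h = 1.000, k = 1.866, so h·k = 1.866.
True area = apparent / (areal scale) = 233000 / 1.866 ≈ 125000 km².

125000 km²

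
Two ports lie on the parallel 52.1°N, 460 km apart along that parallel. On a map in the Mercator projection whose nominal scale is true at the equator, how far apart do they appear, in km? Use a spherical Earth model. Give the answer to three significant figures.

749 km

For Mercator, h = k = sec φ (a conformal cylindrical projection has a single point scale, 1/cos φ).
Along the parallel, k = sec 52.1° = 1/0.6143 = 1.628.
Map distance = 460 × 1.628 ≈ 749 km.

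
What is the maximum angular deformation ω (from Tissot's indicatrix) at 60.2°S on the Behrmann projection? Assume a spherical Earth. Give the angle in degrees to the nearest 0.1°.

60.6°

Behrmann is a cylindrical equal-area projection with standard parallels at ±30°. A cylindrical equal-area projection with standard parallel φ₀ has meridian scale h = cos φ / cos φ₀ and parallel scale k = cos φ₀ / cos φ (so areas are preserved, h·k = 1).
At 60.2°: h = 0.5739, k = 1.743; principal scales a = 1.743, b = 0.5739.
sin(ω/2) = (a − b)/(a + b) = 1.169/2.316 = 0.5045, so ω = 2 arcsin(0.5045) ≈ 60.6°.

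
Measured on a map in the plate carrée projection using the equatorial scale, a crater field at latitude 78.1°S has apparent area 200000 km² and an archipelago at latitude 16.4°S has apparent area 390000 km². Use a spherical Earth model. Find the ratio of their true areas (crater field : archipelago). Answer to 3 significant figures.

0.110

Plate carrée has h = 1 and k = sec φ, giving areal scale sec φ; true area = (apparent area) · cos φ.
True area of crater field: 200000 × cos(78.1°) = 200000 × 0.2062 = 41240 km².
True area of archipelago: 390000 × cos(16.4°) = 390000 × 0.9593 = 374100 km².
Ratio = 41240 / 374100 ≈ 0.110.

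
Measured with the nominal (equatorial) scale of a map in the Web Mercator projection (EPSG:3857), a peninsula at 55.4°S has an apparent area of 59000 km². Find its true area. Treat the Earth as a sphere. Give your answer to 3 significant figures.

19000 km²

The Mercator projection is conformal; its linear scale factor is the same in every direction and equals sec φ = 1/cos φ.
Areal scale = k² = sec²φ = 1/cos²(55.4°) = 1/0.5678² = 3.101.
True area = apparent / (areal scale) = 59000 / 3.101 ≈ 19000 km².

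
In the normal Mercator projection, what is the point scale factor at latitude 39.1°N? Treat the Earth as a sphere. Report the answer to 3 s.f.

The Mercator projection is conformal; its linear scale factor is the same in every direction and equals sec φ = 1/cos φ.
k = 1/cos 39.1° = 1/0.7760 = 1.289.

1.29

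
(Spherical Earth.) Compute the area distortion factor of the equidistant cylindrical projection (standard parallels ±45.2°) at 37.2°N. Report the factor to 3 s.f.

In the equirectangular projection with standard parallel φ₀ = 45.2° (x = Rλ cos φ₀, y = Rφ), meridians are true-scale (h = 1) and the parallel scale is k = cos φ₀ / cos φ.
Areal scale = h·k = 1 × cos φ₀ / cos φ; at 37.2°, h = 1.000, k = 0.8846, so h·k = 0.8846.

0.885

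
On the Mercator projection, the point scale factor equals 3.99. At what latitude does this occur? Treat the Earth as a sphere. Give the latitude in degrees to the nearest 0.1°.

75.5°

Mercator scale is k = sec φ = 1/cos φ.
1/cos φ = 3.99  ⇒  cos φ = 0.2506  ⇒  φ = arccos(0.2506) ≈ 75.5°.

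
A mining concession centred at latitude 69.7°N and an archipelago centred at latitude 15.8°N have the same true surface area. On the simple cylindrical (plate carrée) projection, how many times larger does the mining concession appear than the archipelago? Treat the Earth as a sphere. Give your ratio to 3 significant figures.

2.77

For the equirectangular projection with φ₀ = 0 (plate carrée), h = 1 along meridians and k = sec φ along parallels.
Areal scale at 69.7°: h·k = 1.000 × 2.882 = 2.882.
Areal scale at 15.8°: h·k = 1.000 × 1.039 = 1.039.
Ratio = 2.882/1.039 ≈ 2.77.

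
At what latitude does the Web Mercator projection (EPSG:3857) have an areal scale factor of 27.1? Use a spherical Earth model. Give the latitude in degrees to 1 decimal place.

Mercator areal scale is sec²φ.
sec²φ = 27.1  ⇒  cos²φ = 0.03690  ⇒  cos φ = 0.1921.
φ = arccos(0.1921) ≈ 78.9°.

78.9°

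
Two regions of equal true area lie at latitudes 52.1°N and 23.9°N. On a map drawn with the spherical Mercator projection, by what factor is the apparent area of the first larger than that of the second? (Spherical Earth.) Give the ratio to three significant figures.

On Mercator, area is exaggerated by sec²φ = 1/cos²φ.
At 52.1°: sec²(52.1°) = 1/0.6143² = 2.650.
At 23.9°: sec²(23.9°) = 1/0.9143² = 1.196.
Ratio = 2.650/1.196 = cos²(23.9°)/cos²(52.1°) ≈ 2.22.

2.22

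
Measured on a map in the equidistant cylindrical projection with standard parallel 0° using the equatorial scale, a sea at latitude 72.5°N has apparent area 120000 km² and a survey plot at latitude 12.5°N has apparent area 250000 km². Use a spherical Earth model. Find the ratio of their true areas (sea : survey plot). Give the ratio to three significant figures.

Plate carrée has h = 1 and k = sec φ, giving areal scale sec φ; true area = (apparent area) · cos φ.
True area of sea: 120000 × cos(72.5°) = 120000 × 0.3007 = 36080 km².
True area of survey plot: 250000 × cos(12.5°) = 250000 × 0.9763 = 244100 km².
Ratio = 36080 / 244100 ≈ 0.148.

0.148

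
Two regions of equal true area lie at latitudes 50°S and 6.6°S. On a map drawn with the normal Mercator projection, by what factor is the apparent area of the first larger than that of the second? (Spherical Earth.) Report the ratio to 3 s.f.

On Mercator, area is exaggerated by sec²φ = 1/cos²φ.
At 50°: sec²(50°) = 1/0.6428² = 2.420.
At 6.6°: sec²(6.6°) = 1/0.9934² = 1.013.
Ratio = 2.420/1.013 = cos²(6.6°)/cos²(50°) ≈ 2.39.

2.39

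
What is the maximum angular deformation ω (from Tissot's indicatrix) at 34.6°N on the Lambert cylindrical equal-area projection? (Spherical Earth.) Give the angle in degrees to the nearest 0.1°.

22.2°

The Lambert cylindrical equal-area projection is the cylindrical equal-area projection with its standard parallel at the equator (φ₀ = 0). For cylindrical equal-area with standard parallel φ₀, h = cos φ / cos φ₀ and k = cos φ₀ / cos φ, so h·k = 1.
At 34.6°: h = 0.8231, k = 1.215; principal scales a = 1.215, b = 0.8231.
sin(ω/2) = (a − b)/(a + b) = 0.3917/2.038 = 0.1922, so ω = 2 arcsin(0.1922) ≈ 22.2°.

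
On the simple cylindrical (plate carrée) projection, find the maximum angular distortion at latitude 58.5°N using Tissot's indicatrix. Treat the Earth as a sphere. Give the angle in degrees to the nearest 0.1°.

For the equirectangular projection with φ₀ = 0 (plate carrée), h = 1 along meridians and k = sec φ along parallels.
At 58.5°: h = 1.000, k = 1.914; principal scales a = 1.914, b = 1.000.
sin(ω/2) = (a − b)/(a + b) = 0.9139/2.914 = 0.3136, so ω = 2 arcsin(0.3136) ≈ 36.6°.

36.6°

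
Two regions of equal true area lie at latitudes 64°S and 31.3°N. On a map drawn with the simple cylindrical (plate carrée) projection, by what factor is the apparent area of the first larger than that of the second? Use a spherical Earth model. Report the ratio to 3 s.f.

Plate carrée maps x = Rλ, y = Rφ. The meridian scale is h = 1 and the parallel scale is k = 1/cos φ = sec φ.
Areal scale at 64°: h·k = 1.000 × 2.281 = 2.281.
Areal scale at 31.3°: h·k = 1.000 × 1.170 = 1.170.
Ratio = 2.281/1.170 ≈ 1.95.

1.95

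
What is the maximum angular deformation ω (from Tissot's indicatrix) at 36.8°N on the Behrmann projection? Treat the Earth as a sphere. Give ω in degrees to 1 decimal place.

9.0°

The Behrmann projection is cylindrical equal-area with φ₀ = 30°. A cylindrical equal-area projection with standard parallel φ₀ has meridian scale h = cos φ / cos φ₀ and parallel scale k = cos φ₀ / cos φ (so areas are preserved, h·k = 1).
At 36.8°: h = 0.9246, k = 1.082; principal scales a = 1.082, b = 0.9246.
sin(ω/2) = (a − b)/(a + b) = 0.1569/2.006 = 0.07823, so ω = 2 arcsin(0.07823) ≈ 9.0°.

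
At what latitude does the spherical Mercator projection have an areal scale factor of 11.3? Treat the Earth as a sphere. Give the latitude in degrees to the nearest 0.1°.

72.7°

Mercator areal scale is sec²φ.
sec²φ = 11.3  ⇒  cos²φ = 0.08850  ⇒  cos φ = 0.2975.
φ = arccos(0.2975) ≈ 72.7°.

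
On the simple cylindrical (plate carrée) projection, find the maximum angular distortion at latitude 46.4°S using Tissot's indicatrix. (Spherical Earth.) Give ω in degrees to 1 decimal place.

For the equirectangular projection with φ₀ = 0 (plate carrée), h = 1 along meridians and k = sec φ along parallels.
At 46.4°: h = 1.000, k = 1.450; principal scales a = 1.450, b = 1.000.
sin(ω/2) = (a − b)/(a + b) = 0.4501/2.450 = 0.1837, so ω = 2 arcsin(0.1837) ≈ 21.2°.

21.2°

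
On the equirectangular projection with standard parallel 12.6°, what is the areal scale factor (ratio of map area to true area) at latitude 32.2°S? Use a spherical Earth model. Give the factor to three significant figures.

1.15

In the equirectangular projection with standard parallel φ₀ = 12.6° (x = Rλ cos φ₀, y = Rφ), meridians are true-scale (h = 1) and the parallel scale is k = cos φ₀ / cos φ.
Areal scale = h·k = 1 × cos φ₀ / cos φ; at 32.2°, h = 1.000, k = 1.153, so h·k = 1.153.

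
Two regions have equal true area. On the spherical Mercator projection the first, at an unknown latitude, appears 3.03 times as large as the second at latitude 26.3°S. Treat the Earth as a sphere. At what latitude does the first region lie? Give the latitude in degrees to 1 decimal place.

On Mercator, (apparent₁)/(apparent₂) = sec²φ₁ / sec²φ₂ when true areas are equal.
cos²φ₂ / cos²φ₁ = 3.03  ⇒  cos φ₁ = cos 26.3° / √3.03 = 0.8965/1.741 = 0.5150.
φ₁ = arccos(0.5150) ≈ 59.0°.

59.0°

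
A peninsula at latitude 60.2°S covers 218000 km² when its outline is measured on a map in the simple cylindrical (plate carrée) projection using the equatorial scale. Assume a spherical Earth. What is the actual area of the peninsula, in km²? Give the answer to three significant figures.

For the equirectangular projection with φ₀ = 0 (plate carrée), h = 1 along meridians and k = sec φ along parallels.
Areal scale = h·k = 1 × sec φ; at 60.2°, h = 1.000, k = 2.012, so h·k = 2.012.
True area = apparent / (areal scale) = 218000 / 2.012 ≈ 108000 km².

108000 km²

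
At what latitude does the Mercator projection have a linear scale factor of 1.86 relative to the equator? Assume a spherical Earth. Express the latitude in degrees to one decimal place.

57.5°

Mercator scale is k = sec φ = 1/cos φ.
1/cos φ = 1.86  ⇒  cos φ = 0.5376  ⇒  φ = arccos(0.5376) ≈ 57.5°.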